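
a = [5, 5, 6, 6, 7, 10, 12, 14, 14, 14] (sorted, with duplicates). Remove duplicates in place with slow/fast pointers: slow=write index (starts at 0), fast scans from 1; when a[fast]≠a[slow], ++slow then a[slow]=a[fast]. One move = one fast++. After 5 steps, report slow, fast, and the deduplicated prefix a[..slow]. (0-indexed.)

slow=0 fast=1: a[fast]=5=a[slow] dup, fast++
slow=0 fast=2: a[fast]=6≠a[slow]=5 write a[1]=6, slow++,fast++
slow=1 fast=3: a[fast]=6=a[slow] dup, fast++
slow=1 fast=4: a[fast]=7≠a[slow]=6 write a[2]=7, slow++,fast++
slow=2 fast=5: a[fast]=10≠a[slow]=7 write a[3]=10, slow++,fast++

slow=3, fast=6, prefix=[5, 6, 7, 10]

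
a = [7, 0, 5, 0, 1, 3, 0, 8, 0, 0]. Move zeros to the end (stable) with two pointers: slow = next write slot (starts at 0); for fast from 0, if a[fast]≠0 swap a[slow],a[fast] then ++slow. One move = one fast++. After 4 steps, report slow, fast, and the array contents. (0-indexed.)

slow=2, fast=4, a=[7, 5, 0, 0, 1, 3, 0, 8, 0, 0]

slow=0 fast=0: a[fast]=7≠0 swap→a[0]=7, slow++,fast++
slow=1 fast=1: a[fast]=0, fast++
slow=1 fast=2: a[fast]=5≠0 swap→a[1]=5, slow++,fast++
slow=2 fast=3: a[fast]=0, fast++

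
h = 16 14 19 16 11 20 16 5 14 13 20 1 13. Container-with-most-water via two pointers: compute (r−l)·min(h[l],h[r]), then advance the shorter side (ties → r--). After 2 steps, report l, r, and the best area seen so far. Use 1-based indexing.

l=1 r=13: min(16,13)*12=156 best=156 *, r--
l=1 r=12: min(16,1)*11=11 best=156, r--

l=1, r=11, best area=156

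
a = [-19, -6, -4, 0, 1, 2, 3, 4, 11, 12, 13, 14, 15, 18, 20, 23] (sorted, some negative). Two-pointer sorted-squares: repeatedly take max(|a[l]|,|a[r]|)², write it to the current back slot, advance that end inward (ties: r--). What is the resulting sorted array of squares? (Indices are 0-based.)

l=0 r=15: |-19|<=|23| out[15]=529, r--
l=0 r=14: |-19|<=|20| out[14]=400, r--
l=0 r=13: |-19|>|18| out[13]=361, l++
l=1 r=13: |-6|<=|18| out[12]=324, r--
l=1 r=12: |-6|<=|15| out[11]=225, r--
l=1 r=11: |-6|<=|14| out[10]=196, r--
l=1 r=10: |-6|<=|13| out[9]=169, r--
l=1 r=9: |-6|<=|12| out[8]=144, r--
l=1 r=8: |-6|<=|11| out[7]=121, r--
l=1 r=7: |-6|>|4| out[6]=36, l++
l=2 r=7: |-4|<=|4| out[5]=16, r--
l=2 r=6: |-4|>|3| out[4]=16, l++
l=3 r=6: |0|<=|3| out[3]=9, r--
l=3 r=5: |0|<=|2| out[2]=4, r--
l=3 r=4: |0|<=|1| out[1]=1, r--
l=3 r=3: |0|<=|0| out[0]=0, r--

[0, 1, 4, 9, 16, 16, 36, 121, 144, 169, 196, 225, 324, 361, 400, 529]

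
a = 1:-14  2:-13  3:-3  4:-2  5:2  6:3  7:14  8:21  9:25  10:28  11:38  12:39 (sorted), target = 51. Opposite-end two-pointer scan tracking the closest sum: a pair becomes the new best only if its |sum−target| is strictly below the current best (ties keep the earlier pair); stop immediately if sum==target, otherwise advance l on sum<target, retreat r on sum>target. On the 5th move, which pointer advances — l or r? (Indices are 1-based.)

[1,12] -14+39=25 d=26 * → l++
[2,12] -13+39=26 d=25 * → l++
[3,12] -3+39=36 d=15 * → l++
[4,12] -2+39=37 d=14 * → l++
[5,12] 2+39=41 d=10 * → l++

l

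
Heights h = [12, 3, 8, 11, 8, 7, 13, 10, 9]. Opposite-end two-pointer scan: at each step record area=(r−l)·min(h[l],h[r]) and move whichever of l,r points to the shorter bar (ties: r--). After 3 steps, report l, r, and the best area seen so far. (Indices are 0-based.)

l=1, r=6, best area=72

[0,8] min(12,9)*8=72 best=72 * → r--
[0,7] min(12,10)*7=70 best=72 → r--
[0,6] min(12,13)*6=72 best=72 → l++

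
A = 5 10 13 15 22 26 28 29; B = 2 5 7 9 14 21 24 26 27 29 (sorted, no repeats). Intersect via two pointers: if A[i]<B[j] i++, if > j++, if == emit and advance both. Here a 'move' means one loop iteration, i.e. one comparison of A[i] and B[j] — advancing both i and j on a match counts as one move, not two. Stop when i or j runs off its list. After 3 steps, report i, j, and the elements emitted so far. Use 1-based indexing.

i=1 j=1: 5>2, j++
i=1 j=2: 5==5 emit, i++,j++
i=2 j=3: 10>7, j++

i=2, j=4, emitted=[5]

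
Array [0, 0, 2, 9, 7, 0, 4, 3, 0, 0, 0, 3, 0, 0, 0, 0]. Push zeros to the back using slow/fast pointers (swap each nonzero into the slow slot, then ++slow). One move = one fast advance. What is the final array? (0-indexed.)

[2, 9, 7, 4, 3, 3, 0, 0, 0, 0, 0, 0, 0, 0, 0, 0]

(s=0,f=0) a[fast]=0 → fast++
(s=0,f=1) a[fast]=0 → fast++
(s=0,f=2) a[fast]=2≠0 swap→a[0]=2 → slow++,fast++
(s=1,f=3) a[fast]=9≠0 swap→a[1]=9 → slow++,fast++
(s=2,f=4) a[fast]=7≠0 swap→a[2]=7 → slow++,fast++
(s=3,f=5) a[fast]=0 → fast++
(s=3,f=6) a[fast]=4≠0 swap→a[3]=4 → slow++,fast++
(s=4,f=7) a[fast]=3≠0 swap→a[4]=3 → slow++,fast++
(s=5,f=8) a[fast]=0 → fast++
(s=5,f=9) a[fast]=0 → fast++
(s=5,f=10) a[fast]=0 → fast++
(s=5,f=11) a[fast]=3≠0 swap→a[5]=3 → slow++,fast++
(s=6,f=12) a[fast]=0 → fast++
(s=6,f=13) a[fast]=0 → fast++
(s=6,f=14) a[fast]=0 → fast++
(s=6,f=15) a[fast]=0 → fast++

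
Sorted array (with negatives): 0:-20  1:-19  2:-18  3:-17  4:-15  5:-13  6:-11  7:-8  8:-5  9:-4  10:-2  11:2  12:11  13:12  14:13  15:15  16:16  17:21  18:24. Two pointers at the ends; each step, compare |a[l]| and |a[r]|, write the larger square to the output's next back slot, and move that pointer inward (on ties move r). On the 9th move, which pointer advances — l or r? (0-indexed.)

[0,18] |-20|<=|24| out[18]=576 → r--
[0,17] |-20|<=|21| out[17]=441 → r--
[0,16] |-20|>|16| out[16]=400 → l++
[1,16] |-19|>|16| out[15]=361 → l++
[2,16] |-18|>|16| out[14]=324 → l++
[3,16] |-17|>|16| out[13]=289 → l++
[4,16] |-15|<=|16| out[12]=256 → r--
[4,15] |-15|<=|15| out[11]=225 → r--
[4,14] |-15|>|13| out[10]=225 → l++

l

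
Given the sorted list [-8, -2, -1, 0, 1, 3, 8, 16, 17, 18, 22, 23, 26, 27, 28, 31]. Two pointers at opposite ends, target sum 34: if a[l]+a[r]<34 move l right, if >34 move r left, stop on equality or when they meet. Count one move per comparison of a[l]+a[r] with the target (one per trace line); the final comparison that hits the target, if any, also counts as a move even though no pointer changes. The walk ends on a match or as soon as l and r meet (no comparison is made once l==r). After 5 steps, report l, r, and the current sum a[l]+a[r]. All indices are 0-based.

l=5, r=15, sum=34

l=0 r=15: -8+31=23 <34, l++
l=1 r=15: -2+31=29 <34, l++
l=2 r=15: -1+31=30 <34, l++
l=3 r=15: 0+31=31 <34, l++
l=4 r=15: 1+31=32 <34, l++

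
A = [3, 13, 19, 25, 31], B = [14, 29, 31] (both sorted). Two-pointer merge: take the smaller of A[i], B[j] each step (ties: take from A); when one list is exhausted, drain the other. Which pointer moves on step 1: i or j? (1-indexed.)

i=1 j=1: A[i]=3<=B[j]=14 take 3, i++

i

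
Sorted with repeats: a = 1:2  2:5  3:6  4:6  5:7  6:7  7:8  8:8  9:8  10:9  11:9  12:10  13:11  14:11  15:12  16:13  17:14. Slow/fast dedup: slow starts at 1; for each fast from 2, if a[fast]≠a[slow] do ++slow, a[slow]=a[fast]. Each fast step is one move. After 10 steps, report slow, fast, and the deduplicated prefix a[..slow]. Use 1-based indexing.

(s=1,f=2) a[fast]=5≠a[slow]=2 write a[2]=5 → slow++,fast++
(s=2,f=3) a[fast]=6≠a[slow]=5 write a[3]=6 → slow++,fast++
(s=3,f=4) a[fast]=6=a[slow] dup → fast++
(s=3,f=5) a[fast]=7≠a[slow]=6 write a[4]=7 → slow++,fast++
(s=4,f=6) a[fast]=7=a[slow] dup → fast++
(s=4,f=7) a[fast]=8≠a[slow]=7 write a[5]=8 → slow++,fast++
(s=5,f=8) a[fast]=8=a[slow] dup → fast++
(s=5,f=9) a[fast]=8=a[slow] dup → fast++
(s=5,f=10) a[fast]=9≠a[slow]=8 write a[6]=9 → slow++,fast++
(s=6,f=11) a[fast]=9=a[slow] dup → fast++

slow=6, fast=12, prefix=[2, 5, 6, 7, 8, 9]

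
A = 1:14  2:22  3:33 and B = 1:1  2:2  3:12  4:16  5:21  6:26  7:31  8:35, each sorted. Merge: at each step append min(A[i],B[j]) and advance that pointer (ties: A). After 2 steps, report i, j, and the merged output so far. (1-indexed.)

i=1, j=3, merged so far=[1, 2]

i=1 j=1: A[i]=14>B[j]=1 take 1, j++
i=1 j=2: A[i]=14>B[j]=2 take 2, j++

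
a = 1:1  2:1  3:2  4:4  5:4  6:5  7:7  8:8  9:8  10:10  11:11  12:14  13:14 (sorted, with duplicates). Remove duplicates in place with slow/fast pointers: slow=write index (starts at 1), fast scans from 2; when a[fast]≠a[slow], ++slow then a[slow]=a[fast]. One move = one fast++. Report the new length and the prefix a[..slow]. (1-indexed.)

slow=1 fast=2: a[fast]=1=a[slow] dup, fast++
slow=1 fast=3: a[fast]=2≠a[slow]=1 write a[2]=2, slow++,fast++
slow=2 fast=4: a[fast]=4≠a[slow]=2 write a[3]=4, slow++,fast++
slow=3 fast=5: a[fast]=4=a[slow] dup, fast++
slow=3 fast=6: a[fast]=5≠a[slow]=4 write a[4]=5, slow++,fast++
slow=4 fast=7: a[fast]=7≠a[slow]=5 write a[5]=7, slow++,fast++
slow=5 fast=8: a[fast]=8≠a[slow]=7 write a[6]=8, slow++,fast++
slow=6 fast=9: a[fast]=8=a[slow] dup, fast++
slow=6 fast=10: a[fast]=10≠a[slow]=8 write a[7]=10, slow++,fast++
slow=7 fast=11: a[fast]=11≠a[slow]=10 write a[8]=11, slow++,fast++
slow=8 fast=12: a[fast]=14≠a[slow]=11 write a[9]=14, slow++,fast++
slow=9 fast=13: a[fast]=14=a[slow] dup, fast++

length 9; prefix = [1, 2, 4, 5, 7, 8, 10, 11, 14]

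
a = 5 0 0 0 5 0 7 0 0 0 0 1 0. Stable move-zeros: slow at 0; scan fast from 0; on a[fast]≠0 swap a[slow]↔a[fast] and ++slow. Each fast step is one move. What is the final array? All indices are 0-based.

[5, 5, 7, 1, 0, 0, 0, 0, 0, 0, 0, 0, 0]

slow=0 fast=0: a[fast]=5≠0 swap→a[0]=5, slow++,fast++
slow=1 fast=1: a[fast]=0, fast++
slow=1 fast=2: a[fast]=0, fast++
slow=1 fast=3: a[fast]=0, fast++
slow=1 fast=4: a[fast]=5≠0 swap→a[1]=5, slow++,fast++
slow=2 fast=5: a[fast]=0, fast++
slow=2 fast=6: a[fast]=7≠0 swap→a[2]=7, slow++,fast++
slow=3 fast=7: a[fast]=0, fast++
slow=3 fast=8: a[fast]=0, fast++
slow=3 fast=9: a[fast]=0, fast++
slow=3 fast=10: a[fast]=0, fast++
slow=3 fast=11: a[fast]=1≠0 swap→a[3]=1, slow++,fast++
slow=4 fast=12: a[fast]=0, fast++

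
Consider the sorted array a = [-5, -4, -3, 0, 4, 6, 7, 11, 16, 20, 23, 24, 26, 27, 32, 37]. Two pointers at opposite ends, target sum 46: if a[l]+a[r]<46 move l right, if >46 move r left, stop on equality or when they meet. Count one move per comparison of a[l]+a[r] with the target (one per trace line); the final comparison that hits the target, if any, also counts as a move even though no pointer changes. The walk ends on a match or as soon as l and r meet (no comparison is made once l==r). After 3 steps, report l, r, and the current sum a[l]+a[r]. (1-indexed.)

l=1 r=16: -5+37=32 <46, l++
l=2 r=16: -4+37=33 <46, l++
l=3 r=16: -3+37=34 <46, l++

l=4, r=16, sum=37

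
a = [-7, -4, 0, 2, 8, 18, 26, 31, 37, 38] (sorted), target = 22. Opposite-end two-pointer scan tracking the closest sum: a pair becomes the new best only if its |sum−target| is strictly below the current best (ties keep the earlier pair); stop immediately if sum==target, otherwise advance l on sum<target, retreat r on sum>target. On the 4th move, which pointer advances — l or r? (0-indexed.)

l=0 r=9: -7+38=31 d=9 *, r--
l=0 r=8: -7+37=30 d=8 *, r--
l=0 r=7: -7+31=24 d=2 *, r--
l=0 r=6: -7+26=19 d=3, l++

l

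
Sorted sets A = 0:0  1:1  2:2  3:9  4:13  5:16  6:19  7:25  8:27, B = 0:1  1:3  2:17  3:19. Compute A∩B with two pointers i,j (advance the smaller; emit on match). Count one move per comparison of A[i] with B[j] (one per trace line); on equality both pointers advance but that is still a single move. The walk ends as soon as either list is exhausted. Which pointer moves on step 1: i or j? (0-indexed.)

i

i=0 j=0: 0<1, i++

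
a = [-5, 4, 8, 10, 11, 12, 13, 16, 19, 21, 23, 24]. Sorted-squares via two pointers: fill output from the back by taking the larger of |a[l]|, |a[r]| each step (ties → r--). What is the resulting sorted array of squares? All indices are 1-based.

[16, 25, 64, 100, 121, 144, 169, 256, 361, 441, 529, 576]

l=1 r=12: |-5|<=|24| out[12]=576, r--
l=1 r=11: |-5|<=|23| out[11]=529, r--
l=1 r=10: |-5|<=|21| out[10]=441, r--
l=1 r=9: |-5|<=|19| out[9]=361, r--
l=1 r=8: |-5|<=|16| out[8]=256, r--
l=1 r=7: |-5|<=|13| out[7]=169, r--
l=1 r=6: |-5|<=|12| out[6]=144, r--
l=1 r=5: |-5|<=|11| out[5]=121, r--
l=1 r=4: |-5|<=|10| out[4]=100, r--
l=1 r=3: |-5|<=|8| out[3]=64, r--
l=1 r=2: |-5|>|4| out[2]=25, l++
l=2 r=2: |4|<=|4| out[1]=16, r--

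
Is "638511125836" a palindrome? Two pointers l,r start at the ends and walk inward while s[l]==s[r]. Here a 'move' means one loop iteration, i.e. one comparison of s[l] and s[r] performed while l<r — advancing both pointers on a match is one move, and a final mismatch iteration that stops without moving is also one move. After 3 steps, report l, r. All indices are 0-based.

l=3, r=8

[0,11] '6'=='6' → l++,r--
[1,10] '3'=='3' → l++,r--
[2,9] '8'=='8' → l++,r--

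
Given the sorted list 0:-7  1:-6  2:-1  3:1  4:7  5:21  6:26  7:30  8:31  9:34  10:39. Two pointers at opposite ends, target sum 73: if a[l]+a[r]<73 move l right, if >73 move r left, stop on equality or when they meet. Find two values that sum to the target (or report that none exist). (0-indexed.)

(34, 39)

l=0 r=10: -7+39=32 <73, l++
l=1 r=10: -6+39=33 <73, l++
l=2 r=10: -1+39=38 <73, l++
l=3 r=10: 1+39=40 <73, l++
l=4 r=10: 7+39=46 <73, l++
l=5 r=10: 21+39=60 <73, l++
l=6 r=10: 26+39=65 <73, l++
l=7 r=10: 30+39=69 <73, l++
l=8 r=10: 31+39=70 <73, l++
l=9 r=10: 34+39=73, found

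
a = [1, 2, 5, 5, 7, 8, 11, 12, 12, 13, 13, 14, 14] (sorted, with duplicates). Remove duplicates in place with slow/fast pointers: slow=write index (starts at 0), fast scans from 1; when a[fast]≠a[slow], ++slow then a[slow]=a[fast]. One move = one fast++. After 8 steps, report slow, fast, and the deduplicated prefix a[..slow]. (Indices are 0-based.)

slow=0 fast=1: a[fast]=2≠a[slow]=1 write a[1]=2, slow++,fast++
slow=1 fast=2: a[fast]=5≠a[slow]=2 write a[2]=5, slow++,fast++
slow=2 fast=3: a[fast]=5=a[slow] dup, fast++
slow=2 fast=4: a[fast]=7≠a[slow]=5 write a[3]=7, slow++,fast++
slow=3 fast=5: a[fast]=8≠a[slow]=7 write a[4]=8, slow++,fast++
slow=4 fast=6: a[fast]=11≠a[slow]=8 write a[5]=11, slow++,fast++
slow=5 fast=7: a[fast]=12≠a[slow]=11 write a[6]=12, slow++,fast++
slow=6 fast=8: a[fast]=12=a[slow] dup, fast++

slow=6, fast=9, prefix=[1, 2, 5, 7, 8, 11, 12]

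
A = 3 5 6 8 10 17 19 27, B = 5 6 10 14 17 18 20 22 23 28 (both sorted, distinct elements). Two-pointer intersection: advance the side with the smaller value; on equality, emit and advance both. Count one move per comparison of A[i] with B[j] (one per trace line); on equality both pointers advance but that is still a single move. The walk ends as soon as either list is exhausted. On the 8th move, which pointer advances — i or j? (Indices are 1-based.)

[i=1,j=1] 3<5 → i++
[i=2,j=1] 5==5 emit → i++,j++
[i=3,j=2] 6==6 emit → i++,j++
[i=4,j=3] 8<10 → i++
[i=5,j=3] 10==10 emit → i++,j++
[i=6,j=4] 17>14 → j++
[i=6,j=5] 17==17 emit → i++,j++
[i=7,j=6] 19>18 → j++

j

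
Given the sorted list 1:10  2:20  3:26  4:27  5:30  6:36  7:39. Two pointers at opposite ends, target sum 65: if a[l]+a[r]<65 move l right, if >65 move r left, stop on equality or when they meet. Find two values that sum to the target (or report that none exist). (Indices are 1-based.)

(26, 39)

[1,7] 10+39=49 <65 → l++
[2,7] 20+39=59 <65 → l++
[3,7] 26+39=65 → found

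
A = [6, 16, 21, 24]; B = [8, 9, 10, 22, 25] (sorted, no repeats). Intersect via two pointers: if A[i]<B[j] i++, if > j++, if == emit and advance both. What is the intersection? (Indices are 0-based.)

i=0 j=0: 6<8, i++
i=1 j=0: 16>8, j++
i=1 j=1: 16>9, j++
i=1 j=2: 16>10, j++
i=1 j=3: 16<22, i++
i=2 j=3: 21<22, i++
i=3 j=3: 24>22, j++
i=3 j=4: 24<25, i++

intersection = []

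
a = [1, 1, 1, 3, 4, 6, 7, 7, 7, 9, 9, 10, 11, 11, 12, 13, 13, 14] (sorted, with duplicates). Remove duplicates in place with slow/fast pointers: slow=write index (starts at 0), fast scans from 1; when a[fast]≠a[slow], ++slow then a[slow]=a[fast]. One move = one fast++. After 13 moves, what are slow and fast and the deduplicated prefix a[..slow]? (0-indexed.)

slow=7, fast=14, prefix=[1, 3, 4, 6, 7, 9, 10, 11]

slow=0 fast=1: a[fast]=1=a[slow] dup, fast++
slow=0 fast=2: a[fast]=1=a[slow] dup, fast++
slow=0 fast=3: a[fast]=3≠a[slow]=1 write a[1]=3, slow++,fast++
slow=1 fast=4: a[fast]=4≠a[slow]=3 write a[2]=4, slow++,fast++
slow=2 fast=5: a[fast]=6≠a[slow]=4 write a[3]=6, slow++,fast++
slow=3 fast=6: a[fast]=7≠a[slow]=6 write a[4]=7, slow++,fast++
slow=4 fast=7: a[fast]=7=a[slow] dup, fast++
slow=4 fast=8: a[fast]=7=a[slow] dup, fast++
slow=4 fast=9: a[fast]=9≠a[slow]=7 write a[5]=9, slow++,fast++
slow=5 fast=10: a[fast]=9=a[slow] dup, fast++
slow=5 fast=11: a[fast]=10≠a[slow]=9 write a[6]=10, slow++,fast++
slow=6 fast=12: a[fast]=11≠a[slow]=10 write a[7]=11, slow++,fast++
slow=7 fast=13: a[fast]=11=a[slow] dup, fast++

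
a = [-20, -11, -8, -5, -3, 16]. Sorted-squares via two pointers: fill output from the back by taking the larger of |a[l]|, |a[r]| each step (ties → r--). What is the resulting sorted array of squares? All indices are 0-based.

l=0 r=5: |-20|>|16| out[5]=400, l++
l=1 r=5: |-11|<=|16| out[4]=256, r--
l=1 r=4: |-11|>|-3| out[3]=121, l++
l=2 r=4: |-8|>|-3| out[2]=64, l++
l=3 r=4: |-5|>|-3| out[1]=25, l++
l=4 r=4: |-3|<=|-3| out[0]=9, r--

[9, 25, 64, 121, 256, 400]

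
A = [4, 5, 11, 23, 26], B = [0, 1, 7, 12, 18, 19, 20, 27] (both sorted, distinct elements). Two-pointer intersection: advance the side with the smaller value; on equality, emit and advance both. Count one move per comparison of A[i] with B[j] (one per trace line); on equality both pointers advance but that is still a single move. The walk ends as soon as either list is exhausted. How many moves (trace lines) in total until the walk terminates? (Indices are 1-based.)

[i=1,j=1] 4>0 → j++
[i=1,j=2] 4>1 → j++
[i=1,j=3] 4<7 → i++
[i=2,j=3] 5<7 → i++
[i=3,j=3] 11>7 → j++
[i=3,j=4] 11<12 → i++
[i=4,j=4] 23>12 → j++
[i=4,j=5] 23>18 → j++
[i=4,j=6] 23>19 → j++
[i=4,j=7] 23>20 → j++
[i=4,j=8] 23<27 → i++
[i=5,j=8] 26<27 → i++

12 moves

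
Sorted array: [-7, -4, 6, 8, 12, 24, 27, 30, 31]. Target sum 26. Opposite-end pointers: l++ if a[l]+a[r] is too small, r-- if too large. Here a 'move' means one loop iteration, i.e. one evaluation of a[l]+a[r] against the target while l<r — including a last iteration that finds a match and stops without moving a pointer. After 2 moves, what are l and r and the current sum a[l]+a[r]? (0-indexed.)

l=0 r=8: -7+31=24 <26, l++
l=1 r=8: -4+31=27 >26, r--

l=1, r=7, sum=26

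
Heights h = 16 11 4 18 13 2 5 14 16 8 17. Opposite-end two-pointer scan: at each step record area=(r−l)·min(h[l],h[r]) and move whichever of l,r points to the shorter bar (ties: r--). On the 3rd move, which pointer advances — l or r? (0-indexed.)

[0,10] min(16,17)*10=160 best=160 * → l++
[1,10] min(11,17)*9=99 best=160 → l++
[2,10] min(4,17)*8=32 best=160 → l++

l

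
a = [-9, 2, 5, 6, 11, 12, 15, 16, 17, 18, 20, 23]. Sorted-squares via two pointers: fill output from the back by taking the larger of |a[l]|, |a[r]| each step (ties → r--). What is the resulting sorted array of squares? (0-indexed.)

l=0 r=11: |-9|<=|23| out[11]=529, r--
l=0 r=10: |-9|<=|20| out[10]=400, r--
l=0 r=9: |-9|<=|18| out[9]=324, r--
l=0 r=8: |-9|<=|17| out[8]=289, r--
l=0 r=7: |-9|<=|16| out[7]=256, r--
l=0 r=6: |-9|<=|15| out[6]=225, r--
l=0 r=5: |-9|<=|12| out[5]=144, r--
l=0 r=4: |-9|<=|11| out[4]=121, r--
l=0 r=3: |-9|>|6| out[3]=81, l++
l=1 r=3: |2|<=|6| out[2]=36, r--
l=1 r=2: |2|<=|5| out[1]=25, r--
l=1 r=1: |2|<=|2| out[0]=4, r--

[4, 25, 36, 81, 121, 144, 225, 256, 289, 324, 400, 529]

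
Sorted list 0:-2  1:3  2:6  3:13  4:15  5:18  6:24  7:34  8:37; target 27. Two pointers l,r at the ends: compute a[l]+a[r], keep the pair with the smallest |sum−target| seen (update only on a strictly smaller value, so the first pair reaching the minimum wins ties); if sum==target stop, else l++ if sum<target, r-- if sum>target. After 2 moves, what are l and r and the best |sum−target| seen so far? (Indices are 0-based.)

l=0, r=6, best |Δ|=5

l=0 r=8: -2+37=35 d=8 *, r--
l=0 r=7: -2+34=32 d=5 *, r--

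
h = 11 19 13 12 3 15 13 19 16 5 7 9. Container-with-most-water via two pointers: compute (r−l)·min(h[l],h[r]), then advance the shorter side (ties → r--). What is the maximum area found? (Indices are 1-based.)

max area = 114

l=1 r=12: min(11,9)*11=99 best=99 *, r--
l=1 r=11: min(11,7)*10=70 best=99, r--
l=1 r=10: min(11,5)*9=45 best=99, r--
l=1 r=9: min(11,16)*8=88 best=99, l++
l=2 r=9: min(19,16)*7=112 best=112 *, r--
l=2 r=8: min(19,19)*6=114 best=114 *, r--
l=2 r=7: min(19,13)*5=65 best=114, r--
l=2 r=6: min(19,15)*4=60 best=114, r--
l=2 r=5: min(19,3)*3=9 best=114, r--
l=2 r=4: min(19,12)*2=24 best=114, r--
l=2 r=3: min(19,13)*1=13 best=114, r--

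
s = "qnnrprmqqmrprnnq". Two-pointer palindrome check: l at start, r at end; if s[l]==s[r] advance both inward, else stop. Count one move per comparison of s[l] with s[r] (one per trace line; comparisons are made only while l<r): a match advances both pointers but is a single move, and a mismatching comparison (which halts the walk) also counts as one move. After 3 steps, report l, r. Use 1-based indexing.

l=1 r=16: 'q'=='q', l++,r--
l=2 r=15: 'n'=='n', l++,r--
l=3 r=14: 'n'=='n', l++,r--

l=4, r=13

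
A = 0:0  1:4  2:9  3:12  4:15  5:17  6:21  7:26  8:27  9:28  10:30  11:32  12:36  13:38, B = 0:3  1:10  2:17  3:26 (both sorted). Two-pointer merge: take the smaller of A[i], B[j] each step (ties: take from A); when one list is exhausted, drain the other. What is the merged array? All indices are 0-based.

i=0 j=0: A[i]=0<=B[j]=3 take 0, i++
i=1 j=0: A[i]=4>B[j]=3 take 3, j++
i=1 j=1: A[i]=4<=B[j]=10 take 4, i++
i=2 j=1: A[i]=9<=B[j]=10 take 9, i++
i=3 j=1: A[i]=12>B[j]=10 take 10, j++
i=3 j=2: A[i]=12<=B[j]=17 take 12, i++
i=4 j=2: A[i]=15<=B[j]=17 take 15, i++
i=5 j=2: A[i]=17<=B[j]=17 take 17, i++
i=6 j=2: A[i]=21>B[j]=17 take 17, j++
i=6 j=3: A[i]=21<=B[j]=26 take 21, i++
i=7 j=3: A[i]=26<=B[j]=26 take 26, i++
i=8 j=3: A[i]=27>B[j]=26 take 26, j++
i=8 j=4: B done, take A[i]=27, i++
i=9 j=4: B done, take A[i]=28, i++
i=10 j=4: B done, take A[i]=30, i++
i=11 j=4: B done, take A[i]=32, i++
i=12 j=4: B done, take A[i]=36, i++
i=13 j=4: B done, take A[i]=38, i++

[0, 3, 4, 9, 10, 12, 15, 17, 17, 21, 26, 26, 27, 28, 30, 32, 36, 38]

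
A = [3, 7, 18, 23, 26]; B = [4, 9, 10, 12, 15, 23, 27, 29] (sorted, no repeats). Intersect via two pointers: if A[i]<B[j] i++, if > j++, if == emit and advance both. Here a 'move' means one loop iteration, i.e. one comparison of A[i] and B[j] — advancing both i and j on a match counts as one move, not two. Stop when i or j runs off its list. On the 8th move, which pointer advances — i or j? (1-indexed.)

i

i=1 j=1: 3<4, i++
i=2 j=1: 7>4, j++
i=2 j=2: 7<9, i++
i=3 j=2: 18>9, j++
i=3 j=3: 18>10, j++
i=3 j=4: 18>12, j++
i=3 j=5: 18>15, j++
i=3 j=6: 18<23, i++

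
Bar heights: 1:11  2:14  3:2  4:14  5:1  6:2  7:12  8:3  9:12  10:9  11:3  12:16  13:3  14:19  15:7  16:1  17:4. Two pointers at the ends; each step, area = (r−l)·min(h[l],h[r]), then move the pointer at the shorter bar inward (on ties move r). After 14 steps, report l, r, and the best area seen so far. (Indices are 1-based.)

[1,17] min(11,4)*16=64 best=64 * → r--
[1,16] min(11,1)*15=15 best=64 → r--
[1,15] min(11,7)*14=98 best=98 * → r--
[1,14] min(11,19)*13=143 best=143 * → l++
[2,14] min(14,19)*12=168 best=168 * → l++
[3,14] min(2,19)*11=22 best=168 → l++
[4,14] min(14,19)*10=140 best=168 → l++
[5,14] min(1,19)*9=9 best=168 → l++
[6,14] min(2,19)*8=16 best=168 → l++
[7,14] min(12,19)*7=84 best=168 → l++
[8,14] min(3,19)*6=18 best=168 → l++
[9,14] min(12,19)*5=60 best=168 → l++
[10,14] min(9,19)*4=36 best=168 → l++
[11,14] min(3,19)*3=9 best=168 → l++

l=12, r=14, best area=168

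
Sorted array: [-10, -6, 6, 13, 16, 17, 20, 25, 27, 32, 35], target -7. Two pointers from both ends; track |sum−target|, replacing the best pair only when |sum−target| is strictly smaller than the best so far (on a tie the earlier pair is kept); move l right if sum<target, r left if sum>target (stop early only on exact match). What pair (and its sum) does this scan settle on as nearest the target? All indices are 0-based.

pair (-10, 6) with sum -4 (|Δ|=3)

[0,10] -10+35=25 d=32 * → r--
[0,9] -10+32=22 d=29 * → r--
[0,8] -10+27=17 d=24 * → r--
[0,7] -10+25=15 d=22 * → r--
[0,6] -10+20=10 d=17 * → r--
[0,5] -10+17=7 d=14 * → r--
[0,4] -10+16=6 d=13 * → r--
[0,3] -10+13=3 d=10 * → r--
[0,2] -10+6=-4 d=3 * → r--
[0,1] -10+-6=-16 d=9 → l++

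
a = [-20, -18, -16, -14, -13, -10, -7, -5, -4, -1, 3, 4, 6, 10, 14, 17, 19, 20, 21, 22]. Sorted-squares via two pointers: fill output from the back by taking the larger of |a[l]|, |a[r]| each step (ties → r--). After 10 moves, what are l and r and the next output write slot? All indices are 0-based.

l=0 r=19: |-20|<=|22| out[19]=484, r--
l=0 r=18: |-20|<=|21| out[18]=441, r--
l=0 r=17: |-20|<=|20| out[17]=400, r--
l=0 r=16: |-20|>|19| out[16]=400, l++
l=1 r=16: |-18|<=|19| out[15]=361, r--
l=1 r=15: |-18|>|17| out[14]=324, l++
l=2 r=15: |-16|<=|17| out[13]=289, r--
l=2 r=14: |-16|>|14| out[12]=256, l++
l=3 r=14: |-14|<=|14| out[11]=196, r--
l=3 r=13: |-14|>|10| out[10]=196, l++

l=4, r=13, next write slot=9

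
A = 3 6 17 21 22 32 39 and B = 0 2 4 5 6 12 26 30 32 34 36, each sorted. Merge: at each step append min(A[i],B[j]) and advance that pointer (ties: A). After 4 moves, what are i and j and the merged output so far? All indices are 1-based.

i=2, j=4, merged so far=[0, 2, 3, 4]

i=1 j=1: A[i]=3>B[j]=0 take 0, j++
i=1 j=2: A[i]=3>B[j]=2 take 2, j++
i=1 j=3: A[i]=3<=B[j]=4 take 3, i++
i=2 j=3: A[i]=6>B[j]=4 take 4, j++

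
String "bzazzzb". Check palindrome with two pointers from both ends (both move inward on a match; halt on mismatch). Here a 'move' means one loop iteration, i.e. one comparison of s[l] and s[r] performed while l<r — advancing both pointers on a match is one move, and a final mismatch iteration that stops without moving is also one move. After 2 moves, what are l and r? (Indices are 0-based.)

l=2, r=4

l=0 r=6: 'b'=='b', l++,r--
l=1 r=5: 'z'=='z', l++,r--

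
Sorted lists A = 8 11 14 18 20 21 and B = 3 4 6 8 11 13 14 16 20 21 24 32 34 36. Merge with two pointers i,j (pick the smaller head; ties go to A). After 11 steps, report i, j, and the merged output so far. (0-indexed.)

i=3, j=8, merged so far=[3, 4, 6, 8, 8, 11, 11, 13, 14, 14, 16]

[i=0,j=0] A[i]=8>B[j]=3 take 3 → j++
[i=0,j=1] A[i]=8>B[j]=4 take 4 → j++
[i=0,j=2] A[i]=8>B[j]=6 take 6 → j++
[i=0,j=3] A[i]=8<=B[j]=8 take 8 → i++
[i=1,j=3] A[i]=11>B[j]=8 take 8 → j++
[i=1,j=4] A[i]=11<=B[j]=11 take 11 → i++
[i=2,j=4] A[i]=14>B[j]=11 take 11 → j++
[i=2,j=5] A[i]=14>B[j]=13 take 13 → j++
[i=2,j=6] A[i]=14<=B[j]=14 take 14 → i++
[i=3,j=6] A[i]=18>B[j]=14 take 14 → j++
[i=3,j=7] A[i]=18>B[j]=16 take 16 → j++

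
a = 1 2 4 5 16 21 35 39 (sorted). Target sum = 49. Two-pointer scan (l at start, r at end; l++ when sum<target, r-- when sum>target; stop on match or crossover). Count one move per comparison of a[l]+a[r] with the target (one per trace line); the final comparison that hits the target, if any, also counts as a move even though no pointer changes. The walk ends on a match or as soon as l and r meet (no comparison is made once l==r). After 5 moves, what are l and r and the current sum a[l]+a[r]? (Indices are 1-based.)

l=5, r=7, sum=51

l=1 r=8: 1+39=40 <49, l++
l=2 r=8: 2+39=41 <49, l++
l=3 r=8: 4+39=43 <49, l++
l=4 r=8: 5+39=44 <49, l++
l=5 r=8: 16+39=55 >49, r--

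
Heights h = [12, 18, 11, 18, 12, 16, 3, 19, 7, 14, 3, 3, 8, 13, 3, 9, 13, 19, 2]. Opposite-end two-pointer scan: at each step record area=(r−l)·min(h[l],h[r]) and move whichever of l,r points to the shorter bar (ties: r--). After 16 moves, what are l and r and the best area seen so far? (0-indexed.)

l=7, r=9, best area=288

l=0 r=18: min(12,2)*18=36 best=36 *, r--
l=0 r=17: min(12,19)*17=204 best=204 *, l++
l=1 r=17: min(18,19)*16=288 best=288 *, l++
l=2 r=17: min(11,19)*15=165 best=288, l++
l=3 r=17: min(18,19)*14=252 best=288, l++
l=4 r=17: min(12,19)*13=156 best=288, l++
l=5 r=17: min(16,19)*12=192 best=288, l++
l=6 r=17: min(3,19)*11=33 best=288, l++
l=7 r=17: min(19,19)*10=190 best=288, r--
l=7 r=16: min(19,13)*9=117 best=288, r--
l=7 r=15: min(19,9)*8=72 best=288, r--
l=7 r=14: min(19,3)*7=21 best=288, r--
l=7 r=13: min(19,13)*6=78 best=288, r--
l=7 r=12: min(19,8)*5=40 best=288, r--
l=7 r=11: min(19,3)*4=12 best=288, r--
l=7 r=10: min(19,3)*3=9 best=288, r--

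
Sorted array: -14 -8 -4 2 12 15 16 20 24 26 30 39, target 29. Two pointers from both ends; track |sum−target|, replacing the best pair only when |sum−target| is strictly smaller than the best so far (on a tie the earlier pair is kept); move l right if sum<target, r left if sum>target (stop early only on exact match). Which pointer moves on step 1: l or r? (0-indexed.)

[0,11] -14+39=25 d=4 * → l++

l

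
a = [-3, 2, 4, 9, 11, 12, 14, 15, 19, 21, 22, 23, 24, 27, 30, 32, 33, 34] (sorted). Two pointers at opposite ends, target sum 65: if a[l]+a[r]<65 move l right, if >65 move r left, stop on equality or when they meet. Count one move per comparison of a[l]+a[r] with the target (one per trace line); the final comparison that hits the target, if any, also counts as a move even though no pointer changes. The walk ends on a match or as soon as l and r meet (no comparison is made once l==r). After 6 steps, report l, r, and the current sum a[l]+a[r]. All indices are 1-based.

l=1 r=18: -3+34=31 <65, l++
l=2 r=18: 2+34=36 <65, l++
l=3 r=18: 4+34=38 <65, l++
l=4 r=18: 9+34=43 <65, l++
l=5 r=18: 11+34=45 <65, l++
l=6 r=18: 12+34=46 <65, l++

l=7, r=18, sum=48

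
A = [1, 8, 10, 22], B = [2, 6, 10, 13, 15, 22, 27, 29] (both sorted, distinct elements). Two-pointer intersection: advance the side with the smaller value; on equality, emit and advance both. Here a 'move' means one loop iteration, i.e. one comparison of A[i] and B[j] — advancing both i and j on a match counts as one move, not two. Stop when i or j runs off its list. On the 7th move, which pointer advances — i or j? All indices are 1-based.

j

i=1 j=1: 1<2, i++
i=2 j=1: 8>2, j++
i=2 j=2: 8>6, j++
i=2 j=3: 8<10, i++
i=3 j=3: 10==10 emit, i++,j++
i=4 j=4: 22>13, j++
i=4 j=5: 22>15, j++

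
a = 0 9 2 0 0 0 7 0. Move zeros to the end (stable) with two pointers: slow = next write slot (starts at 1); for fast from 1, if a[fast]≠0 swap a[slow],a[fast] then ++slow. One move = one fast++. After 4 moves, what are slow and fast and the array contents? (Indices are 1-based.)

slow=1 fast=1: a[fast]=0, fast++
slow=1 fast=2: a[fast]=9≠0 swap→a[1]=9, slow++,fast++
slow=2 fast=3: a[fast]=2≠0 swap→a[2]=2, slow++,fast++
slow=3 fast=4: a[fast]=0, fast++

slow=3, fast=5, a=[9, 2, 0, 0, 0, 0, 7, 0]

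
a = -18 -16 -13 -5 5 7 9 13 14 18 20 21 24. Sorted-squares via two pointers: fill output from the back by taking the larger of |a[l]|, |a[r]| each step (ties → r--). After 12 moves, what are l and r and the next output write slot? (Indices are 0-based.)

[0,12] |-18|<=|24| out[12]=576 → r--
[0,11] |-18|<=|21| out[11]=441 → r--
[0,10] |-18|<=|20| out[10]=400 → r--
[0,9] |-18|<=|18| out[9]=324 → r--
[0,8] |-18|>|14| out[8]=324 → l++
[1,8] |-16|>|14| out[7]=256 → l++
[2,8] |-13|<=|14| out[6]=196 → r--
[2,7] |-13|<=|13| out[5]=169 → r--
[2,6] |-13|>|9| out[4]=169 → l++
[3,6] |-5|<=|9| out[3]=81 → r--
[3,5] |-5|<=|7| out[2]=49 → r--
[3,4] |-5|<=|5| out[1]=25 → r--

l=3, r=3, next write slot=0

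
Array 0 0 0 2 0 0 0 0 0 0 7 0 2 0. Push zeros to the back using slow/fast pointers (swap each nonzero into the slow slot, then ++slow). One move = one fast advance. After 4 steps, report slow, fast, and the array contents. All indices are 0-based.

slow=1, fast=4, a=[2, 0, 0, 0, 0, 0, 0, 0, 0, 0, 7, 0, 2, 0]

slow=0 fast=0: a[fast]=0, fast++
slow=0 fast=1: a[fast]=0, fast++
slow=0 fast=2: a[fast]=0, fast++
slow=0 fast=3: a[fast]=2≠0 swap→a[0]=2, slow++,fast++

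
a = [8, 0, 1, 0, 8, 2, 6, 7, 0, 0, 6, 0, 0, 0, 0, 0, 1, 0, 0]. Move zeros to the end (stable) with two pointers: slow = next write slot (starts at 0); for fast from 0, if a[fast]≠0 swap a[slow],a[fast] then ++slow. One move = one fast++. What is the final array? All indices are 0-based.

slow=0 fast=0: a[fast]=8≠0 swap→a[0]=8, slow++,fast++
slow=1 fast=1: a[fast]=0, fast++
slow=1 fast=2: a[fast]=1≠0 swap→a[1]=1, slow++,fast++
slow=2 fast=3: a[fast]=0, fast++
slow=2 fast=4: a[fast]=8≠0 swap→a[2]=8, slow++,fast++
slow=3 fast=5: a[fast]=2≠0 swap→a[3]=2, slow++,fast++
slow=4 fast=6: a[fast]=6≠0 swap→a[4]=6, slow++,fast++
slow=5 fast=7: a[fast]=7≠0 swap→a[5]=7, slow++,fast++
slow=6 fast=8: a[fast]=0, fast++
slow=6 fast=9: a[fast]=0, fast++
slow=6 fast=10: a[fast]=6≠0 swap→a[6]=6, slow++,fast++
slow=7 fast=11: a[fast]=0, fast++
slow=7 fast=12: a[fast]=0, fast++
slow=7 fast=13: a[fast]=0, fast++
slow=7 fast=14: a[fast]=0, fast++
slow=7 fast=15: a[fast]=0, fast++
slow=7 fast=16: a[fast]=1≠0 swap→a[7]=1, slow++,fast++
slow=8 fast=17: a[fast]=0, fast++
slow=8 fast=18: a[fast]=0, fast++

[8, 1, 8, 2, 6, 7, 6, 1, 0, 0, 0, 0, 0, 0, 0, 0, 0, 0, 0]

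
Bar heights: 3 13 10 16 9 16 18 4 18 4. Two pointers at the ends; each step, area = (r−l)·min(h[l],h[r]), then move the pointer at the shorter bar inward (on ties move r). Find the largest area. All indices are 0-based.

l=0 r=9: min(3,4)*9=27 best=27 *, l++
l=1 r=9: min(13,4)*8=32 best=32 *, r--
l=1 r=8: min(13,18)*7=91 best=91 *, l++
l=2 r=8: min(10,18)*6=60 best=91, l++
l=3 r=8: min(16,18)*5=80 best=91, l++
l=4 r=8: min(9,18)*4=36 best=91, l++
l=5 r=8: min(16,18)*3=48 best=91, l++
l=6 r=8: min(18,18)*2=36 best=91, r--
l=6 r=7: min(18,4)*1=4 best=91, r--

max area = 91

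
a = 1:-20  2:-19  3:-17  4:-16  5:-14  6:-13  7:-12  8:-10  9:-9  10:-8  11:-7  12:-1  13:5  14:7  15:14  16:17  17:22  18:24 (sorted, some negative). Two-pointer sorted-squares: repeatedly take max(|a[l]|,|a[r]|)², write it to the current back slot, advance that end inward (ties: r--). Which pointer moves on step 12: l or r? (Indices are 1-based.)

l

l=1 r=18: |-20|<=|24| out[18]=576, r--
l=1 r=17: |-20|<=|22| out[17]=484, r--
l=1 r=16: |-20|>|17| out[16]=400, l++
l=2 r=16: |-19|>|17| out[15]=361, l++
l=3 r=16: |-17|<=|17| out[14]=289, r--
l=3 r=15: |-17|>|14| out[13]=289, l++
l=4 r=15: |-16|>|14| out[12]=256, l++
l=5 r=15: |-14|<=|14| out[11]=196, r--
l=5 r=14: |-14|>|7| out[10]=196, l++
l=6 r=14: |-13|>|7| out[9]=169, l++
l=7 r=14: |-12|>|7| out[8]=144, l++
l=8 r=14: |-10|>|7| out[7]=100, l++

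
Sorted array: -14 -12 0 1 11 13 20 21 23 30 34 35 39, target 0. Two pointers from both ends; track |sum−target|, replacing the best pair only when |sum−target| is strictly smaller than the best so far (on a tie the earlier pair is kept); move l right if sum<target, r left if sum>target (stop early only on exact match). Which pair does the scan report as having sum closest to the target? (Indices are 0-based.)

l=0 r=12: -14+39=25 d=25 *, r--
l=0 r=11: -14+35=21 d=21 *, r--
l=0 r=10: -14+34=20 d=20 *, r--
l=0 r=9: -14+30=16 d=16 *, r--
l=0 r=8: -14+23=9 d=9 *, r--
l=0 r=7: -14+21=7 d=7 *, r--
l=0 r=6: -14+20=6 d=6 *, r--
l=0 r=5: -14+13=-1 d=1 *, l++
l=1 r=5: -12+13=1 d=1, r--
l=1 r=4: -12+11=-1 d=1, l++
l=2 r=4: 0+11=11 d=11, r--
l=2 r=3: 0+1=1 d=1, r--

pair (-14, 13) with sum -1 (|Δ|=1)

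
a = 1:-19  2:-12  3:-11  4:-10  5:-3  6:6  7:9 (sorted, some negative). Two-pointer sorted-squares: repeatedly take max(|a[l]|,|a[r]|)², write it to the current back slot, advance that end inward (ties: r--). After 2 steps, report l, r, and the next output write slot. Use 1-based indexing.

l=3, r=7, next write slot=5

[1,7] |-19|>|9| out[7]=361 → l++
[2,7] |-12|>|9| out[6]=144 → l++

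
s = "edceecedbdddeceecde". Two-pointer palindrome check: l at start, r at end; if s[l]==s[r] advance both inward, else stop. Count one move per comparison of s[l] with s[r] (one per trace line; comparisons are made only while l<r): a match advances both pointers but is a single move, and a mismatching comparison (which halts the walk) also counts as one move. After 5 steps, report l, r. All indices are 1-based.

l=6, r=14

[1,19] 'e'=='e' → l++,r--
[2,18] 'd'=='d' → l++,r--
[3,17] 'c'=='c' → l++,r--
[4,16] 'e'=='e' → l++,r--
[5,15] 'e'=='e' → l++,r--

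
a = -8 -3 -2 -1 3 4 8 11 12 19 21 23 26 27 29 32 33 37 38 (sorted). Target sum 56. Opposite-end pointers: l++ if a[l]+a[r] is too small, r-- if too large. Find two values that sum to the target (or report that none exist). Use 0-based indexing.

[0,18] -8+38=30 <56 → l++
[1,18] -3+38=35 <56 → l++
[2,18] -2+38=36 <56 → l++
[3,18] -1+38=37 <56 → l++
[4,18] 3+38=41 <56 → l++
[5,18] 4+38=42 <56 → l++
[6,18] 8+38=46 <56 → l++
[7,18] 11+38=49 <56 → l++
[8,18] 12+38=50 <56 → l++
[9,18] 19+38=57 >56 → r--
[9,17] 19+37=56 → found

(19, 37)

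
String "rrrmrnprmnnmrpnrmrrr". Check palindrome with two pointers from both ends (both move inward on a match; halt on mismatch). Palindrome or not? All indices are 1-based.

l=1 r=20: 'r'=='r', l++,r--
l=2 r=19: 'r'=='r', l++,r--
l=3 r=18: 'r'=='r', l++,r--
l=4 r=17: 'm'=='m', l++,r--
l=5 r=16: 'r'=='r', l++,r--
l=6 r=15: 'n'=='n', l++,r--
l=7 r=14: 'p'=='p', l++,r--
l=8 r=13: 'r'=='r', l++,r--
l=9 r=12: 'm'=='m', l++,r--
l=10 r=11: 'n'=='n', l++,r--

palindrome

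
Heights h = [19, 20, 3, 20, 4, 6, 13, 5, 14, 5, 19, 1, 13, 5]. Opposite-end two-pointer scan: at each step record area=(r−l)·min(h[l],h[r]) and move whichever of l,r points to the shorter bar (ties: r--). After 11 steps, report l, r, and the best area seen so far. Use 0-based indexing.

l=1, r=3, best area=190

[0,13] min(19,5)*13=65 best=65 * → r--
[0,12] min(19,13)*12=156 best=156 * → r--
[0,11] min(19,1)*11=11 best=156 → r--
[0,10] min(19,19)*10=190 best=190 * → r--
[0,9] min(19,5)*9=45 best=190 → r--
[0,8] min(19,14)*8=112 best=190 → r--
[0,7] min(19,5)*7=35 best=190 → r--
[0,6] min(19,13)*6=78 best=190 → r--
[0,5] min(19,6)*5=30 best=190 → r--
[0,4] min(19,4)*4=16 best=190 → r--
[0,3] min(19,20)*3=57 best=190 → l++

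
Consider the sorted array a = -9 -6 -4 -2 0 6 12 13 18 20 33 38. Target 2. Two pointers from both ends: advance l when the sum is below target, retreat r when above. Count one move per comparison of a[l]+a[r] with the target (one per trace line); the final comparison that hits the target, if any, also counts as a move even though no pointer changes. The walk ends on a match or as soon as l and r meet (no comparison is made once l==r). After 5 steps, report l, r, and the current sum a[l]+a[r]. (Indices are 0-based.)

l=0, r=6, sum=3

[0,11] -9+38=29 >2 → r--
[0,10] -9+33=24 >2 → r--
[0,9] -9+20=11 >2 → r--
[0,8] -9+18=9 >2 → r--
[0,7] -9+13=4 >2 → r--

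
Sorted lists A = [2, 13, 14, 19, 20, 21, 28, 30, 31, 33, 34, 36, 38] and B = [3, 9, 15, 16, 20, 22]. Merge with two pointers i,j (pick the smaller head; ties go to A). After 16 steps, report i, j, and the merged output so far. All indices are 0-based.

i=10, j=6, merged so far=[2, 3, 9, 13, 14, 15, 16, 19, 20, 20, 21, 22, 28, 30, 31, 33]

[i=0,j=0] A[i]=2<=B[j]=3 take 2 → i++
[i=1,j=0] A[i]=13>B[j]=3 take 3 → j++
[i=1,j=1] A[i]=13>B[j]=9 take 9 → j++
[i=1,j=2] A[i]=13<=B[j]=15 take 13 → i++
[i=2,j=2] A[i]=14<=B[j]=15 take 14 → i++
[i=3,j=2] A[i]=19>B[j]=15 take 15 → j++
[i=3,j=3] A[i]=19>B[j]=16 take 16 → j++
[i=3,j=4] A[i]=19<=B[j]=20 take 19 → i++
[i=4,j=4] A[i]=20<=B[j]=20 take 20 → i++
[i=5,j=4] A[i]=21>B[j]=20 take 20 → j++
[i=5,j=5] A[i]=21<=B[j]=22 take 21 → i++
[i=6,j=5] A[i]=28>B[j]=22 take 22 → j++
[i=6,j=6] B done, take A[i]=28 → i++
[i=7,j=6] B done, take A[i]=30 → i++
[i=8,j=6] B done, take A[i]=31 → i++
[i=9,j=6] B done, take A[i]=33 → i++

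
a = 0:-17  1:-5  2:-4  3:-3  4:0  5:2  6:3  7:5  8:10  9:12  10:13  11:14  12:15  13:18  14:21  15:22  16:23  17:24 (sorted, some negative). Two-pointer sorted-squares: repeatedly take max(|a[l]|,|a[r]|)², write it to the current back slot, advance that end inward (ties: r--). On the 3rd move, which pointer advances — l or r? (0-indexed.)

[0,17] |-17|<=|24| out[17]=576 → r--
[0,16] |-17|<=|23| out[16]=529 → r--
[0,15] |-17|<=|22| out[15]=484 → r--

r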